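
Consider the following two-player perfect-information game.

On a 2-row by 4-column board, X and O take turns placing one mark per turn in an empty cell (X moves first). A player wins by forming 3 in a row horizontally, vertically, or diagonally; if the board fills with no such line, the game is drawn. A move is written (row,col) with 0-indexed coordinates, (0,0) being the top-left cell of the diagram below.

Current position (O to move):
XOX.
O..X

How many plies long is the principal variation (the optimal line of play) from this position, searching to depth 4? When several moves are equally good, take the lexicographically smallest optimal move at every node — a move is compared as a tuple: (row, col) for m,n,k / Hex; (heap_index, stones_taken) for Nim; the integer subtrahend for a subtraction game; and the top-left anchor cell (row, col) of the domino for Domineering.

PV length from [XOX./O..X]: 3 plies

[XOX./O..X] O move#1: (0,3):+0/XOXO/O..X*, (1,1):+0/XOX./OO.X, (1,2):+0/XOX./O.OX
[XOXO/O..X] X move#2: (1,1):+0/XOXO/OX.X*, (1,2):+0/XOXO/O.XX
[XOXO/OX.X] O move#3: (1,2):+0/XOXO/OXOX*
[XOXO/OXOX] end (terminal +0, X#4); searched XOX./O..X to 4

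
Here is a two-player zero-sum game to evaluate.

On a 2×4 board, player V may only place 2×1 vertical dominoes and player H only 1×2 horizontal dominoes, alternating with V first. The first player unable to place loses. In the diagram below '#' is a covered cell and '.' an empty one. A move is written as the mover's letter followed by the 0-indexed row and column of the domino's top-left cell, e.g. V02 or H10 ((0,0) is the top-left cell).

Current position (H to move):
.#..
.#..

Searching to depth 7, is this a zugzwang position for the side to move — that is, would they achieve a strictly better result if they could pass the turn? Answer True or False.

zugzwang(.#../.#.., H) = False

p1 H@[.#../.#..]: H02[.###/.#..]+1* H12[.#../.###]+1
p2 V@[.###/.#..]: V00[####/##..]-1*
p3 H@[####/##..]: H12[####/####]+1*
p4 V@[####/####] terminal -1; root [.#../.#..] d7
suppose H passes — search the same position with V to move:
pass> p1 V@[.#../.#..]: V00[##../##..]-1 V02[.##./.##.]+1* V03[.#.#/.#.#]+1
pass> p2 H@[.##./.##.] terminal -1; root [.#../.#..] d7
for H: play +1, pass -1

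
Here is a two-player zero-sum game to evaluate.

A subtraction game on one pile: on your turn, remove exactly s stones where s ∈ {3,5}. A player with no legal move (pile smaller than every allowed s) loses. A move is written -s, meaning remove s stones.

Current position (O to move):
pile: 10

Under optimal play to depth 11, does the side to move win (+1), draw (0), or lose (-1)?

value(10, O) = -1

[10] O move#1: -3:-1/7*, -5:-1/5
[7] X move#2: -3:-1/4, -5:+1/2*
[2] end (terminal -1, O#3); searched 10 to 11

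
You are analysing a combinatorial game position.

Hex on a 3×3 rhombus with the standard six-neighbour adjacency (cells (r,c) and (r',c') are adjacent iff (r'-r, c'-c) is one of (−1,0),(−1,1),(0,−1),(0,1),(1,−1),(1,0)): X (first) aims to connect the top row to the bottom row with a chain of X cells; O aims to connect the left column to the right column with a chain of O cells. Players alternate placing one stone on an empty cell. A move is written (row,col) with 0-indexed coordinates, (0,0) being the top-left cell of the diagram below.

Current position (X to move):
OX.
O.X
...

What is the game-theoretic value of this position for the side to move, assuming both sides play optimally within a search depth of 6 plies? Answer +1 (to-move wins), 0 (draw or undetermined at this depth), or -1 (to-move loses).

value(OX./O.X/..., X) = +1

p1 X@[OX./O.X/...]: (0,2)[OXX/O.X/...]+1* (1,1)[OX./OXX/...]+1 (2,0)[OX./O.X/X..]+1 (2,1)[OX./O.X/.X.]+1 (2,2)[OX./O.X/..X]+1
p2 O@[OXX/O.X/...]: (1,1)[OXX/OOX/...]-1* (2,0)[OXX/O.X/O..]-1 (2,1)[OXX/O.X/.O.]-1 (2,2)[OXX/O.X/..O]-1
p3 X@[OXX/OOX/...]: (2,0)[OXX/OOX/X..]+1* (2,1)[OXX/OOX/.X.]+1 (2,2)[OXX/OOX/..X]+1
p4 O@[OXX/OOX/X..]: (2,1)[OXX/OOX/XO.]-1* (2,2)[OXX/OOX/X.O]-1
p5 X@[OXX/OOX/XO.]: (2,2)[OXX/OOX/XOX]+1*
p6 O@[OXX/OOX/XOX] terminal -1; root [OX./O.X/...] d6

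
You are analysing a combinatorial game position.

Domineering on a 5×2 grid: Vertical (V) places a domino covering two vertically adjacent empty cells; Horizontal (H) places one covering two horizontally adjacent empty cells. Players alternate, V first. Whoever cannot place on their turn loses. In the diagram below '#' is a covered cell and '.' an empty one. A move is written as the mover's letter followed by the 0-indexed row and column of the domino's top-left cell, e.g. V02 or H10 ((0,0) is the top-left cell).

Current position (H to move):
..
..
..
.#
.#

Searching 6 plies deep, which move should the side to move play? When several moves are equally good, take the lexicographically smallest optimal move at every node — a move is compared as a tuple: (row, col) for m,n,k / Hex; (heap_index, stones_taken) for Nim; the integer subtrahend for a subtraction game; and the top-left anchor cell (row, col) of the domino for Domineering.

ply 1, H at ../../../.#/.# | H00=-1→##/../../.#/.#; H10=+1→../##/../.#/.#*; H20=-1→../../##/.#/.#
ply 2, V at ../##/../.#/.# | V20=-1→../##/#./##/.#*; V30=-1→../##/../##/##
ply 3, H at ../##/#./##/.# | H00=+1→##/##/#./##/.#*
ply 4: ##/##/#./##/.# is terminal -1 (V); from ../../../.#/.# depth 6

H's best at [../../../.#/.#]: H10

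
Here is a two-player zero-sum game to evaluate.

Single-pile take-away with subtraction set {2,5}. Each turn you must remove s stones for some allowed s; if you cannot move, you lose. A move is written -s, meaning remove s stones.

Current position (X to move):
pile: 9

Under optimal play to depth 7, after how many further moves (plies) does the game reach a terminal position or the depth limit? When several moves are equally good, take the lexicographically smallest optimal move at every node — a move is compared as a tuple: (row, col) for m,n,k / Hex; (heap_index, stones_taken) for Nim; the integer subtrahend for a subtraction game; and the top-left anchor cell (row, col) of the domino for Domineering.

[9] X move#1: -2:+1/7*, -5:+1/4
[7] O move#2: -2:-1/5*, -5:-1/2
[5] X move#3: -2:-1/3, -5:+1/0*
[0] end (terminal -1, O#4); searched 9 to 7

PV length from [9]: 3 plies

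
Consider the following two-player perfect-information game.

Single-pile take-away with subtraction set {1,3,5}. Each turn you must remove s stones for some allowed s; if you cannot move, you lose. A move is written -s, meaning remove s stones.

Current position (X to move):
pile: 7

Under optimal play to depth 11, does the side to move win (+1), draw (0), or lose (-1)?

value(7, X) = +1

p1 X@[7]: -1[6]+1* -3[4]+1 -5[2]+1
p2 O@[6]: -1[5]-1* -3[3]-1 -5[1]-1
p3 X@[5]: -1[4]+1* -3[2]+1 -5[0]+1
p4 O@[4]: -1[3]-1* -3[1]-1
p5 X@[3]: -1[2]+1* -3[0]+1
p6 O@[2]: -1[1]-1*
p7 X@[1]: -1[0]+1*
p8 O@[0] terminal -1; root [7] d11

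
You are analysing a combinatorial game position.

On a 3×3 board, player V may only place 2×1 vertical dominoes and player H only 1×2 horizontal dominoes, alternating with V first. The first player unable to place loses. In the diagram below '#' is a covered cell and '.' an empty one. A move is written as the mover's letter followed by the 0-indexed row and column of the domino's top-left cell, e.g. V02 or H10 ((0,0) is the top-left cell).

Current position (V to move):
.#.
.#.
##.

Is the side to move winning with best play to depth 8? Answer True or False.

ply 1, V at .#./.#./##. | V00=+1→##./##./##.*; V02=+1→.##/.##/##.; V12=+1→.#./.##/###
ply 2: ##./##./##. is terminal -1 (H); from .#./.#./##. depth 8

V winning at [.#./.#./##.]: True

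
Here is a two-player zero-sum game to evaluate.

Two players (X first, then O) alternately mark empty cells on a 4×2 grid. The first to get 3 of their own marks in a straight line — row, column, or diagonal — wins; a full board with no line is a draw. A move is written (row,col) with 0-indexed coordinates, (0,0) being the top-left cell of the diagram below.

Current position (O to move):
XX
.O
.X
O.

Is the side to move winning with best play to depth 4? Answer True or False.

p1 O@[XX/.O/.X/O.]: (1,0)[XX/OO/.X/O.]+0* (2,0)[XX/.O/OX/O.]+0 (3,1)[XX/.O/.X/OO]+0
p2 X@[XX/OO/.X/O.]: (2,0)[XX/OO/XX/O.]+0* (3,1)[XX/OO/.X/OX]-1
p3 O@[XX/OO/XX/O.]: (3,1)[XX/OO/XX/OO]+0*
p4 X@[XX/OO/XX/OO] terminal +0; root [XX/.O/.X/O.] d4

O winning at [XX/.O/.X/O.]: False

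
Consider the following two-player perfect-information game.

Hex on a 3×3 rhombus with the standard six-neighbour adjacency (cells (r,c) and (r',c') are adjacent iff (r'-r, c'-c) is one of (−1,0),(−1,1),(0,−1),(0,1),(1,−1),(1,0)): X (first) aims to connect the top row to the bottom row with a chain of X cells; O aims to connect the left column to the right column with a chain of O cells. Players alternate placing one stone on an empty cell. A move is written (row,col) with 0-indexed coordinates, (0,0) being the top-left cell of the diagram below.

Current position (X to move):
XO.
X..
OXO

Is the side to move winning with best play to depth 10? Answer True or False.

p1 X@[XO./X../OXO]: (0,2)[XOX/X../OXO]+1* (1,1)[XO./XX./OXO]+1 (1,2)[XO./X.X/OXO]+1
p2 O@[XOX/X../OXO]: (1,1)[XOX/XO./OXO]-1* (1,2)[XOX/X.O/OXO]-1
p3 X@[XOX/XO./OXO]: (1,2)[XOX/XOX/OXO]+1*
p4 O@[XOX/XOX/OXO] terminal -1; root [XO./X../OXO] d10

X winning at [XO./X../OXO]: True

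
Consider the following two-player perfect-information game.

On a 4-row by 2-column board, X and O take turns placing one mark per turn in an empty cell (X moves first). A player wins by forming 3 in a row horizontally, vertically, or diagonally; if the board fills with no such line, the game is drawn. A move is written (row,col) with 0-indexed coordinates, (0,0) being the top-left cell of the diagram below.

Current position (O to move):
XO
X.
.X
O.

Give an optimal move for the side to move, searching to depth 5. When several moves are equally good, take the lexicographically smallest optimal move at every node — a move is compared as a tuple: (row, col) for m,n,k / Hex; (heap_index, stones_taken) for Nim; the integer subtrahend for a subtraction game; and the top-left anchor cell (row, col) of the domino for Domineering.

O's best at [XO/X./.X/O.]: (2,0)

ply 1, O at XO/X./.X/O. | (1,1)=-1→XO/XO/.X/O.; (2,0)=+0→XO/X./OX/O.*; (3,1)=-1→XO/X./.X/OO
ply 2, X at XO/X./OX/O. | (1,1)=+0→XO/XX/OX/O.*; (3,1)=+0→XO/X./OX/OX
ply 3, O at XO/XX/OX/O. | (3,1)=+0→XO/XX/OX/OO*
ply 4: XO/XX/OX/OO is terminal +0 (X); from XO/X./.X/O. depth 5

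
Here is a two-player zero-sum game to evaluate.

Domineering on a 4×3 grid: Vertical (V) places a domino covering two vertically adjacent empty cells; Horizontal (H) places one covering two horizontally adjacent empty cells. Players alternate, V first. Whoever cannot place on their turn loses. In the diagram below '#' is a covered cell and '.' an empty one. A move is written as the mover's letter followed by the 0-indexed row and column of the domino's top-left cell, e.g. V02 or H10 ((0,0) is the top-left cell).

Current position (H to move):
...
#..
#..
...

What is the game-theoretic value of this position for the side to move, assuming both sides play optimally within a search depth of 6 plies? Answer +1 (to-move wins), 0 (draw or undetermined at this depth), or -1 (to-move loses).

[.../#../#../...] H move#1: H00:-1/##./#../#../...*, H01:-1/.##/#../#../..., H11:-1/.../###/#../..., H21:-1/.../#../###/..., H30:-1/.../#../#../##., H31:-1/.../#../#../.##
[##./#../#../...] V move#2: V02:-1/###/#.#/#../..., V11:+1/##./##./##./...*, V12:+1/##./#.#/#.#/..., V21:+1/##./#../##./.#., V22:+1/##./#../#.#/..#
[##./##./##./...] H move#3: H30:-1/##./##./##./##.*, H31:-1/##./##./##./.##
[##./##./##./##.] V move#4: V02:+1/###/###/##./##.*, V12:+1/##./###/###/##., V22:+1/##./##./###/###
[###/###/##./##.] end (terminal -1, H#5); searched .../#../#../... to 6

value(.../#../#../..., H) = -1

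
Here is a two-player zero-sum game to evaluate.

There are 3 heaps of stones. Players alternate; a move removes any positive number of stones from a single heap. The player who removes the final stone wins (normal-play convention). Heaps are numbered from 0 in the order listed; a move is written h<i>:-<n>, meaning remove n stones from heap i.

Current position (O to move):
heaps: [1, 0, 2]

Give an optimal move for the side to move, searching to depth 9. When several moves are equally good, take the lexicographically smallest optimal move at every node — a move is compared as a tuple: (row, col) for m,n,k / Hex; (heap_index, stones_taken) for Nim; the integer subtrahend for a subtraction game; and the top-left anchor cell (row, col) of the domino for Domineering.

[(1,0,2)] O move#1: h0:-1:-1/(0,0,2), h2:-1:+1/(1,0,1)*, h2:-2:-1/(1,0,0)
[(1,0,1)] X move#2: h0:-1:-1/(0,0,1)*, h2:-1:-1/(1,0,0)
[(0,0,1)] O move#3: h2:-1:+1/(0,0,0)*
[(0,0,0)] end (terminal -1, X#4); searched (1,0,2) to 9

O's best at [(1,0,2)]: h2:-1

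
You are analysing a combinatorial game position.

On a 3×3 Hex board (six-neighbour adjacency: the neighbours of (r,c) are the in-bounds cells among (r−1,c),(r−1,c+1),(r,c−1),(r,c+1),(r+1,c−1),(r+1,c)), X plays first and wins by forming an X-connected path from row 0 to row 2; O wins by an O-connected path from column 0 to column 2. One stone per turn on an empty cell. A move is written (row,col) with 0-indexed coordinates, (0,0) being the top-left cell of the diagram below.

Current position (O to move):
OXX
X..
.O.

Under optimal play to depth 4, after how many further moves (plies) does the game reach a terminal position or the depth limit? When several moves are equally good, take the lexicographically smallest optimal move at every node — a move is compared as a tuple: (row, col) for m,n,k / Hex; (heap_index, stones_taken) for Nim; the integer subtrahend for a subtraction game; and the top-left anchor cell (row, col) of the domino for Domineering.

PV length from [OXX/X../.O.]: 3 plies

p1 O@[OXX/X../.O.]: (1,1)[OXX/XO./.O.]-1 (1,2)[OXX/X.O/.O.]-1 (2,0)[OXX/X../OO.]+1* (2,2)[OXX/X../.OO]-1
p2 X@[OXX/X../OO.]: (1,1)[OXX/XX./OO.]-1* (1,2)[OXX/X.X/OO.]-1 (2,2)[OXX/X../OOX]-1
p3 O@[OXX/XX./OO.]: (1,2)[OXX/XXO/OO.]+1* (2,2)[OXX/XX./OOO]+1
p4 X@[OXX/XXO/OO.] terminal -1; root [OXX/X../.O.] d4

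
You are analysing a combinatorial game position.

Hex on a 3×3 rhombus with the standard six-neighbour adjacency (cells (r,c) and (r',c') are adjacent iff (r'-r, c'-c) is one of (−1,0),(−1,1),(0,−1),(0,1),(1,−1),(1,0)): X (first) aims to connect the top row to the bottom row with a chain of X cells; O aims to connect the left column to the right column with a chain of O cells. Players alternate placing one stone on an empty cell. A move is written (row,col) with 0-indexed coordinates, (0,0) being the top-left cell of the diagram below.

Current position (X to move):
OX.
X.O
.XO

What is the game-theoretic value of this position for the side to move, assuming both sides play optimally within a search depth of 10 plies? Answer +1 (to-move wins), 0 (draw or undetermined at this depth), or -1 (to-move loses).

value(OX./X.O/.XO, X) = +1

ply 1, X at OX./X.O/.XO | (0,2)=+1→OXX/X.O/.XO*; (1,1)=+1→OX./XXO/.XO; (2,0)=+1→OX./X.O/XXO
ply 2, O at OXX/X.O/.XO | (1,1)=-1→OXX/XOO/.XO*; (2,0)=-1→OXX/X.O/OXO
ply 3, X at OXX/XOO/.XO | (2,0)=+1→OXX/XOO/XXO*
ply 4: OXX/XOO/XXO is terminal -1 (O); from OX./X.O/.XO depth 10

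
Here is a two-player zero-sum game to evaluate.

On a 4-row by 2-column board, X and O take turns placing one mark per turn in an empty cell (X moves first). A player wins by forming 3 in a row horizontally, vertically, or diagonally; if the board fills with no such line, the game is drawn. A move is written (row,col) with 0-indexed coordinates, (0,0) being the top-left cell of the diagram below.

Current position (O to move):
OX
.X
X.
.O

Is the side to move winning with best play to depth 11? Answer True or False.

[OX/.X/X./.O] O move#1: (1,0):-1/OX/OX/X./.O, (2,1):+0/OX/.X/XO/.O*, (3,0):-1/OX/.X/X./OO
[OX/.X/XO/.O] X move#2: (1,0):+0/OX/XX/XO/.O*, (3,0):+0/OX/.X/XO/XO
[OX/XX/XO/.O] O move#3: (3,0):+0/OX/XX/XO/OO*
[OX/XX/XO/OO] end (terminal +0, X#4); searched OX/.X/X./.O to 11

O winning at [OX/.X/X./.O]: False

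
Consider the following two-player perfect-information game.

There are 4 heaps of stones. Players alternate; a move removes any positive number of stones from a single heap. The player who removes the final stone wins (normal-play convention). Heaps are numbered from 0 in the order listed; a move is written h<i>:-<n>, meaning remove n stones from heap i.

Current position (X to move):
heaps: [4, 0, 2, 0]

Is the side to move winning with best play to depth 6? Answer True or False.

p1 X@[(4,0,2,0)]: h0:-1[(3,0,2,0)]-1 h0:-2[(2,0,2,0)]+1* h0:-3[(1,0,2,0)]-1 h0:-4[(0,0,2,0)]-1 h2:-1[(4,0,1,0)]-1 h2:-2[(4,0,0,0)]-1
p2 O@[(2,0,2,0)]: h0:-1[(1,0,2,0)]-1* h0:-2[(0,0,2,0)]-1 h2:-1[(2,0,1,0)]-1 h2:-2[(2,0,0,0)]-1
p3 X@[(1,0,2,0)]: h0:-1[(0,0,2,0)]-1 h2:-1[(1,0,1,0)]+1* h2:-2[(1,0,0,0)]-1
p4 O@[(1,0,1,0)]: h0:-1[(0,0,1,0)]-1* h2:-1[(1,0,0,0)]-1
p5 X@[(0,0,1,0)]: h2:-1[(0,0,0,0)]+1*
p6 O@[(0,0,0,0)] terminal -1; root [(4,0,2,0)] d6

X winning at [(4,0,2,0)]: True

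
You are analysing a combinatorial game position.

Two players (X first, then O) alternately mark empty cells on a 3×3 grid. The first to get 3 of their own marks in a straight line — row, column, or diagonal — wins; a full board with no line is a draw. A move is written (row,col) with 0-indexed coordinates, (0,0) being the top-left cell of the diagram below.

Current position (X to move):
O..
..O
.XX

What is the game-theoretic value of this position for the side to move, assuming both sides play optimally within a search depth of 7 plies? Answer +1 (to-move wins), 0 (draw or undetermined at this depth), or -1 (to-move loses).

[O../..O/.XX] X move#1: (0,1):+1/OX./..O/.XX*, (0,2):+0/O.X/..O/.XX, (1,0):+0/O../X.O/.XX, (1,1):+1/O../.XO/.XX, (2,0):+1/O../..O/XXX
[OX./..O/.XX] O move#2: (0,2):-1/OXO/..O/.XX*, (1,0):-1/OX./O.O/.XX, (1,1):-1/OX./.OO/.XX, (2,0):-1/OX./..O/OXX
[OXO/..O/.XX] X move#3: (1,0):+1/OXO/X.O/.XX*, (1,1):+1/OXO/.XO/.XX, (2,0):+1/OXO/..O/XXX
[OXO/X.O/.XX] O move#4: (1,1):-1/OXO/XOO/.XX*, (2,0):-1/OXO/X.O/OXX
[OXO/XOO/.XX] X move#5: (2,0):+1/OXO/XOO/XXX*
[OXO/XOO/XXX] end (terminal -1, O#6); searched O../..O/.XX to 7

value(O../..O/.XX, X) = +1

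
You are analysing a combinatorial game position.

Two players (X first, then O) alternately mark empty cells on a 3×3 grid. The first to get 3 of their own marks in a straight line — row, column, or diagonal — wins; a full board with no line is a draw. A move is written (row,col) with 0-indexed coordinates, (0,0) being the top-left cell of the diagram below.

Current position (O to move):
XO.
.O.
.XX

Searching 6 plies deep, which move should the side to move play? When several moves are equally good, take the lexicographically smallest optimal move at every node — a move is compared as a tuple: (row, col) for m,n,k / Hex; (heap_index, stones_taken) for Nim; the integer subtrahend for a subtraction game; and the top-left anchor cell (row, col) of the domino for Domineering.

O's best at [XO./.O./.XX]: (2,0)

p1 O@[XO./.O./.XX]: (0,2)[XOO/.O./.XX]-1 (1,0)[XO./OO./.XX]-1 (1,2)[XO./.OO/.XX]-1 (2,0)[XO./.O./OXX]+0*
p2 X@[XO./.O./OXX]: (0,2)[XOX/.O./OXX]+0* (1,0)[XO./XO./OXX]-1 (1,2)[XO./.OX/OXX]-1
p3 O@[XOX/.O./OXX]: (1,0)[XOX/OO./OXX]-1 (1,2)[XOX/.OO/OXX]+0*
p4 X@[XOX/.OO/OXX]: (1,0)[XOX/XOO/OXX]+0*
p5 O@[XOX/XOO/OXX] terminal +0; root [XO./.O./.XX] d6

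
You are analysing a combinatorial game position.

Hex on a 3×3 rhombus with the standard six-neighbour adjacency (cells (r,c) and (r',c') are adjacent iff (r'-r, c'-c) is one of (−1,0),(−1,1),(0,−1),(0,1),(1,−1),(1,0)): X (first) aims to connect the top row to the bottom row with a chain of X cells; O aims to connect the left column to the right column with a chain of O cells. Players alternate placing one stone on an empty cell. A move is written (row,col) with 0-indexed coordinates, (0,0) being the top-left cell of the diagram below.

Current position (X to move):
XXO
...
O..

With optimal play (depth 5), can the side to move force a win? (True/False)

ply 1, X at XXO/.../O.. | (1,0)=-1→XXO/X../O..*; (1,1)=-1→XXO/.X./O..; (1,2)=-1→XXO/..X/O..; (2,1)=-1→XXO/.../OX.; (2,2)=-1→XXO/.../O.X
ply 2, O at XXO/X../O.. | (1,1)=+1→XXO/XO./O..*; (1,2)=+1→XXO/X.O/O..; (2,1)=+1→XXO/X../OO.; (2,2)=+1→XXO/X../O.O
ply 3: XXO/XO./O.. is terminal -1 (X); from XXO/.../O.. depth 5

X winning at [XXO/.../O..]: False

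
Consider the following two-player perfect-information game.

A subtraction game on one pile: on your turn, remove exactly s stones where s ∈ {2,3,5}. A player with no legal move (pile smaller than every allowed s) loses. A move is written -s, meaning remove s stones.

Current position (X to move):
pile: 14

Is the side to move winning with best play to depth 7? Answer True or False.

X winning at [14]: False

p1 X@[14]: -2[12]-1* -3[11]-1 -5[9]-1
p2 O@[12]: -2[10]-1 -3[9]-1 -5[7]+1*
p3 X@[7]: -2[5]-1* -3[4]-1 -5[2]-1
p4 O@[5]: -2[3]-1 -3[2]-1 -5[0]+1*
p5 X@[0] terminal -1; root [14] d7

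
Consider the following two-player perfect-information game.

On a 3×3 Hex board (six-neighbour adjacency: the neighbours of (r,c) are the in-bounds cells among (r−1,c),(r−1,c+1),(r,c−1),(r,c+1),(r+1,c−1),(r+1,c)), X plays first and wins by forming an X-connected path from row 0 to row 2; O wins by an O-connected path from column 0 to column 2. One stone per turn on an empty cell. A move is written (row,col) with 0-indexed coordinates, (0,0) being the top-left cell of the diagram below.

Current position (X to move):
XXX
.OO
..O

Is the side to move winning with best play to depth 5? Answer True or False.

p1 X@[XXX/.OO/..O]: (1,0)[XXX/XOO/..O]-1* (2,0)[XXX/.OO/X.O]-1 (2,1)[XXX/.OO/.XO]-1
p2 O@[XXX/XOO/..O]: (2,0)[XXX/XOO/O.O]+1* (2,1)[XXX/XOO/.OO]-1
p3 X@[XXX/XOO/O.O] terminal -1; root [XXX/.OO/..O] d5

X winning at [XXX/.OO/..O]: False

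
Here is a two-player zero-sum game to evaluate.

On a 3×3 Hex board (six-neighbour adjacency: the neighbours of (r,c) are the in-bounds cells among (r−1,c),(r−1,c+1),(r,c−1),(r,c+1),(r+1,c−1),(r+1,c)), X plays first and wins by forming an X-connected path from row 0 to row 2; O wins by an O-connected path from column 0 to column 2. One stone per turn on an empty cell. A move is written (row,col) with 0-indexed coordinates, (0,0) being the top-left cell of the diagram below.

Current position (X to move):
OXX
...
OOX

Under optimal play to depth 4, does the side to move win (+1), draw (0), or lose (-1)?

value(OXX/.../OOX, X) = +1

[OXX/.../OOX] X move#1: (1,0):-1/OXX/X../OOX, (1,1):-1/OXX/.X./OOX, (1,2):+1/OXX/..X/OOX*
[OXX/..X/OOX] end (terminal -1, O#2); searched OXX/.../OOX to 4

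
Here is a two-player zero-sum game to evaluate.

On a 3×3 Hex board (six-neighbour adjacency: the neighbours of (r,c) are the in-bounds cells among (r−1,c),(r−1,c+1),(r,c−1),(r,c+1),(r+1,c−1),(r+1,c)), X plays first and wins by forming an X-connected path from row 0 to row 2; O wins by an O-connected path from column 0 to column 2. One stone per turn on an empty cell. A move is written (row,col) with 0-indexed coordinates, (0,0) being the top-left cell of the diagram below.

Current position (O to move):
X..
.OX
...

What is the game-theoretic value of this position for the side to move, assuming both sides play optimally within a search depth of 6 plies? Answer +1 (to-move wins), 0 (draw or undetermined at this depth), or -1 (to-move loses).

p1 O@[X../.OX/...]: (0,1)[XO./.OX/...]-1 (0,2)[X.O/.OX/...]+1* (1,0)[X../OOX/...]-1 (2,0)[X../.OX/O..]-1 (2,1)[X../.OX/.O.]+1 (2,2)[X../.OX/..O]+1
p2 X@[X.O/.OX/...]: (0,1)[XXO/.OX/...]-1* (1,0)[X.O/XOX/...]-1 (2,0)[X.O/.OX/X..]-1 (2,1)[X.O/.OX/.X.]-1 (2,2)[X.O/.OX/..X]-1
p3 O@[XXO/.OX/...]: (1,0)[XXO/OOX/...]+1* (2,0)[XXO/.OX/O..]+1 (2,1)[XXO/.OX/.O.]+1 (2,2)[XXO/.OX/..O]+1
p4 X@[XXO/OOX/...] terminal -1; root [X../.OX/...] d6

value(X../.OX/..., O) = +1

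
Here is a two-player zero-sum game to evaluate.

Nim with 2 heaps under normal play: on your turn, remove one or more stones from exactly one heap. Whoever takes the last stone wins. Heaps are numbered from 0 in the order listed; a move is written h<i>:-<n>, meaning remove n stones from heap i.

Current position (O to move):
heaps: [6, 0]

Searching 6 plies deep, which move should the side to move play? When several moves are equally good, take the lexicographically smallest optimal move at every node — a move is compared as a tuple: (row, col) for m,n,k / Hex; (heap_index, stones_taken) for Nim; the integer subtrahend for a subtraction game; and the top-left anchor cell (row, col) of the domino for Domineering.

O's best at [(6,0)]: h0:-6

p1 O@[(6,0)]: h0:-1[(5,0)]-1 h0:-2[(4,0)]-1 h0:-3[(3,0)]-1 h0:-4[(2,0)]-1 h0:-5[(1,0)]-1 h0:-6[(0,0)]+1*
p2 X@[(0,0)] terminal -1; root [(6,0)] d6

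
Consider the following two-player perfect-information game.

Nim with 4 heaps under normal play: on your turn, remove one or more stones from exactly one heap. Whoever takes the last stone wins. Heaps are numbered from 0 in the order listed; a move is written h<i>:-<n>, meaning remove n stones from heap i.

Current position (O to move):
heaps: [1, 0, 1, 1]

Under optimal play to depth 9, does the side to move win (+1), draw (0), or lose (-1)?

[(1,0,1,1)] O move#1: h0:-1:+1/(0,0,1,1)*, h2:-1:+1/(1,0,0,1), h3:-1:+1/(1,0,1,0)
[(0,0,1,1)] X move#2: h2:-1:-1/(0,0,0,1)*, h3:-1:-1/(0,0,1,0)
[(0,0,0,1)] O move#3: h3:-1:+1/(0,0,0,0)*
[(0,0,0,0)] end (terminal -1, X#4); searched (1,0,1,1) to 9

value((1,0,1,1), O) = +1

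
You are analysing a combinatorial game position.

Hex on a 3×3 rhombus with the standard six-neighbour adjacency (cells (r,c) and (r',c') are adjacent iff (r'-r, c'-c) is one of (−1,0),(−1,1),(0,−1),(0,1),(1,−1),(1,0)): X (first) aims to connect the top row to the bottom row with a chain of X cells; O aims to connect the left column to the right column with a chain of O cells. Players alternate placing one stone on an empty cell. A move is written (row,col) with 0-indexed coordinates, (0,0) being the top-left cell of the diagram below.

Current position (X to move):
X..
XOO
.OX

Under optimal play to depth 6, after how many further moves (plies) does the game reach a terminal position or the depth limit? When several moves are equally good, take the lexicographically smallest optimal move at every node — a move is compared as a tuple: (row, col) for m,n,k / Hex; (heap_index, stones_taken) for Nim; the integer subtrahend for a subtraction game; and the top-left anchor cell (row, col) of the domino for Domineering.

PV length from [X../XOO/.OX]: 1 ply

ply 1, X at X../XOO/.OX | (0,1)=-1→XX./XOO/.OX; (0,2)=-1→X.X/XOO/.OX; (2,0)=+1→X../XOO/XOX*
ply 2: X../XOO/XOX is terminal -1 (O); from X../XOO/.OX depth 6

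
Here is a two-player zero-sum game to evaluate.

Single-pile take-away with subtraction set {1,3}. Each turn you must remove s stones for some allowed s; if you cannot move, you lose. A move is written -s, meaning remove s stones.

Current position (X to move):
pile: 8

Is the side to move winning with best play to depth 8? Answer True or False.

X winning at [8]: False

ply 1, X at 8 | -1=-1→7*; -3=-1→5
ply 2, O at 7 | -1=+1→6*; -3=+1→4
ply 3, X at 6 | -1=-1→5*; -3=-1→3
ply 4, O at 5 | -1=+1→4*; -3=+1→2
ply 5, X at 4 | -1=-1→3*; -3=-1→1
ply 6, O at 3 | -1=+1→2*; -3=+1→0
ply 7, X at 2 | -1=-1→1*
ply 8, O at 1 | -1=+1→0*
ply 9: 0 is terminal -1 (X); from 8 depth 8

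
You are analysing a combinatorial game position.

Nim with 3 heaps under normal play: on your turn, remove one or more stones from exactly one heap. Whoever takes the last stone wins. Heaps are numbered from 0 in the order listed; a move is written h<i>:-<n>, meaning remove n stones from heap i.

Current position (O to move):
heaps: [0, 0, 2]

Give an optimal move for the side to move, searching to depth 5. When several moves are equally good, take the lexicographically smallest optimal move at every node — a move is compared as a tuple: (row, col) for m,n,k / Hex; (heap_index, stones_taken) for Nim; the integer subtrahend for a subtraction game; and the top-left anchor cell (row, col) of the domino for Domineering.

O's best at [(0,0,2)]: h2:-2

[(0,0,2)] O move#1: h2:-1:-1/(0,0,1), h2:-2:+1/(0,0,0)*
[(0,0,0)] end (terminal -1, X#2); searched (0,0,2) to 5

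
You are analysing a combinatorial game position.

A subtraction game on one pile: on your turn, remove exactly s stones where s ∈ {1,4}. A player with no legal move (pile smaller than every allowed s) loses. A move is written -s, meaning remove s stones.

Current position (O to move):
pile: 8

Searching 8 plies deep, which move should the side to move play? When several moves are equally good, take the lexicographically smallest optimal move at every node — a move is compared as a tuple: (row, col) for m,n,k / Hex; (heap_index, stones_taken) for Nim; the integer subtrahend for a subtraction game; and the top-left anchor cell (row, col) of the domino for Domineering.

O's best at [8]: -1

[8] O move#1: -1:+1/7*, -4:-1/4
[7] X move#2: -1:-1/6*, -4:-1/3
[6] O move#3: -1:+1/5*, -4:+1/2
[5] X move#4: -1:-1/4*, -4:-1/1
[4] O move#5: -1:-1/3, -4:+1/0*
[0] end (terminal -1, X#6); searched 8 to 8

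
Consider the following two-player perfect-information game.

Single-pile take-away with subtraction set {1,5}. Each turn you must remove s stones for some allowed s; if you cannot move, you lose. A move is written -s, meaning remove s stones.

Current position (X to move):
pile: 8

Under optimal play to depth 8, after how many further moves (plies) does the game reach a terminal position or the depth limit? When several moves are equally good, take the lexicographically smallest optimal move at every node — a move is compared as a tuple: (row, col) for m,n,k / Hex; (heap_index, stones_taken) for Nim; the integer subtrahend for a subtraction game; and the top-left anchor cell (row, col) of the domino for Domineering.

p1 X@[8]: -1[7]-1* -5[3]-1
p2 O@[7]: -1[6]+1* -5[2]+1
p3 X@[6]: -1[5]-1* -5[1]-1
p4 O@[5]: -1[4]+1* -5[0]+1
p5 X@[4]: -1[3]-1*
p6 O@[3]: -1[2]+1*
p7 X@[2]: -1[1]-1*
p8 O@[1]: -1[0]+1*
p9 X@[0] terminal -1; root [8] d8

PV length from [8]: 8 plies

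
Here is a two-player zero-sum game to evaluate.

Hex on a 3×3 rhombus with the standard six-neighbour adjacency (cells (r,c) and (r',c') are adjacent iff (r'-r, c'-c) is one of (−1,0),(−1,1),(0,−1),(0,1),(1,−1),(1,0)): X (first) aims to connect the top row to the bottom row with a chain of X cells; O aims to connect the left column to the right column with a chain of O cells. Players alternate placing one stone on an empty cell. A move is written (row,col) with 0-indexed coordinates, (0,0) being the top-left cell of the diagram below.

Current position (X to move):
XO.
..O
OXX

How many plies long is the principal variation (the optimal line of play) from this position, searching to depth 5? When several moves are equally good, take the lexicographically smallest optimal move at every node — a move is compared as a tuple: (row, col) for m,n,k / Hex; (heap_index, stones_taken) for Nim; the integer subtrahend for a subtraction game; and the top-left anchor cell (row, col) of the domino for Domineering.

[XO./..O/OXX] X move#1: (0,2):-1/XOX/..O/OXX, (1,0):-1/XO./X.O/OXX, (1,1):+1/XO./.XO/OXX*
[XO./.XO/OXX] O move#2: (0,2):-1/XOO/.XO/OXX*, (1,0):-1/XO./OXO/OXX
[XOO/.XO/OXX] X move#3: (1,0):+1/XOO/XXO/OXX*
[XOO/XXO/OXX] end (terminal -1, O#4); searched XO./..O/OXX to 5

PV length from [XO./..O/OXX]: 3 plies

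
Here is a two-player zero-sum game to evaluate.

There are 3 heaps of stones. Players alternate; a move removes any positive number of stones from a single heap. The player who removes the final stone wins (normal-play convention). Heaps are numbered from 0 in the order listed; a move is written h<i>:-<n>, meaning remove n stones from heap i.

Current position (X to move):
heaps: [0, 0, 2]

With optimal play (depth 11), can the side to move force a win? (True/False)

X winning at [(0,0,2)]: True

p1 X@[(0,0,2)]: h2:-1[(0,0,1)]-1 h2:-2[(0,0,0)]+1*
p2 O@[(0,0,0)] terminal -1; root [(0,0,2)] d11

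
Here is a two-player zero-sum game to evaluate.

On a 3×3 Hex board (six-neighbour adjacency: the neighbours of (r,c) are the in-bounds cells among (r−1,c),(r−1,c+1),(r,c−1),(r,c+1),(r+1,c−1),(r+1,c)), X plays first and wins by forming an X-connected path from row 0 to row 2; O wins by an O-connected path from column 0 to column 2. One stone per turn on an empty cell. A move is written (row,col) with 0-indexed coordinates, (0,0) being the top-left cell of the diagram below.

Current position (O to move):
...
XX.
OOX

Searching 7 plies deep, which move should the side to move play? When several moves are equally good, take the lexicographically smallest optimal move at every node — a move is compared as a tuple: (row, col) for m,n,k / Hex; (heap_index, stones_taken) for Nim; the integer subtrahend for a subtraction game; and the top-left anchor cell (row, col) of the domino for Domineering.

O's best at [.../XX./OOX]: (1,2)

ply 1, O at .../XX./OOX | (0,0)=-1→O../XX./OOX; (0,1)=-1→.O./XX./OOX; (0,2)=-1→..O/XX./OOX; (1,2)=+1→.../XXO/OOX*
ply 2: .../XXO/OOX is terminal -1 (X); from .../XX./OOX depth 7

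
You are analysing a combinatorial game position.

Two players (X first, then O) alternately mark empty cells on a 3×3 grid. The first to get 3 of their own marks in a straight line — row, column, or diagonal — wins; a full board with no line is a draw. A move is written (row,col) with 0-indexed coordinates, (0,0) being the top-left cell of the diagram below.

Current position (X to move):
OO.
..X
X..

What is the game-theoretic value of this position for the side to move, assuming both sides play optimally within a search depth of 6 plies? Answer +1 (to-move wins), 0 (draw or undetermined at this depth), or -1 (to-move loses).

ply 1, X at OO./..X/X.. | (0,2)=+1→OOX/..X/X..*; (1,0)=-1→OO./X.X/X..; (1,1)=-1→OO./.XX/X..; (2,1)=-1→OO./..X/XX.; (2,2)=-1→OO./..X/X.X
ply 2, O at OOX/..X/X.. | (1,0)=-1→OOX/O.X/X..*; (1,1)=-1→OOX/.OX/X..; (2,1)=-1→OOX/..X/XO.; (2,2)=-1→OOX/..X/X.O
ply 3, X at OOX/O.X/X.. | (1,1)=+1→OOX/OXX/X..*; (2,1)=+1→OOX/O.X/XX.; (2,2)=+1→OOX/O.X/X.X
ply 4: OOX/OXX/X.. is terminal -1 (O); from OO./..X/X.. depth 6

value(OO./..X/X.., X) = +1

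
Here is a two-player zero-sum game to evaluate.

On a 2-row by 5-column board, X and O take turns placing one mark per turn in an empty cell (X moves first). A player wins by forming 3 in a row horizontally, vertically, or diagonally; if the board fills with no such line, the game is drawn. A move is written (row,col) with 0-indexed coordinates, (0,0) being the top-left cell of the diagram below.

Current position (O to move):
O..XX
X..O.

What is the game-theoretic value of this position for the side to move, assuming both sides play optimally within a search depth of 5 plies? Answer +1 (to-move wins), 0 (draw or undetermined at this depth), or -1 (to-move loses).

value(O..XX/X..O., O) = +1

p1 O@[O..XX/X..O.]: (0,1)[OO.XX/X..O.]-1 (0,2)[O.OXX/X..O.]+1* (1,1)[O..XX/XO.O.]-1 (1,2)[O..XX/X.OO.]-1 (1,4)[O..XX/X..OO]-1
p2 X@[O.OXX/X..O.]: (0,1)[OXOXX/X..O.]-1* (1,1)[O.OXX/XX.O.]-1 (1,2)[O.OXX/X.XO.]-1 (1,4)[O.OXX/X..OX]-1
p3 O@[OXOXX/X..O.]: (1,1)[OXOXX/XO.O.]+0 (1,2)[OXOXX/X.OO.]+1* (1,4)[OXOXX/X..OO]+0
p4 X@[OXOXX/X.OO.]: (1,1)[OXOXX/XXOO.]-1* (1,4)[OXOXX/X.OOX]-1
p5 O@[OXOXX/XXOO.]: (1,4)[OXOXX/XXOOO]+1*
p6 X@[OXOXX/XXOOO] terminal -1; root [O..XX/X..O.] d5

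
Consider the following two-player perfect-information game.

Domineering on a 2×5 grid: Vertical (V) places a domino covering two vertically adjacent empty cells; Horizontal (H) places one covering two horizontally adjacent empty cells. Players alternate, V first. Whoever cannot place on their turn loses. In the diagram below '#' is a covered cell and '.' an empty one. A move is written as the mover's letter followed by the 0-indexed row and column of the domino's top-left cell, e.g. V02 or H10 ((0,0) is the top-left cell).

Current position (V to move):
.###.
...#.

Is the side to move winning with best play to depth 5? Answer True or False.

V winning at [.###./...#.]: True

[.###./...#.] V move#1: V00:+1/####./#..#.*, V04:-1/.####/...##
[####./#..#.] H move#2: H11:-1/####./####.*
[####./####.] V move#3: V04:+1/#####/#####*
[#####/#####] end (terminal -1, H#4); searched .###./...#. to 5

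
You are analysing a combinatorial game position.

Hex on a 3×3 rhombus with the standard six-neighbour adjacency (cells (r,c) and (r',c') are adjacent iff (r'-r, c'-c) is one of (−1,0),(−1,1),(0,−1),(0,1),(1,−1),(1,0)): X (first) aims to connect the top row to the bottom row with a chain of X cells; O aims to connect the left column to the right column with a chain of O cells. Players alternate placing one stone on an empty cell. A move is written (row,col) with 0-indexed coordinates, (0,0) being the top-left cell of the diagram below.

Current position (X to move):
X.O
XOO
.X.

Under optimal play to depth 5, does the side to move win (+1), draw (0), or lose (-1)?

value(X.O/XOO/.X., X) = +1

p1 X@[X.O/XOO/.X.]: (0,1)[XXO/XOO/.X.]-1 (2,0)[X.O/XOO/XX.]+1* (2,2)[X.O/XOO/.XX]-1
p2 O@[X.O/XOO/XX.] terminal -1; root [X.O/XOO/.X.] d5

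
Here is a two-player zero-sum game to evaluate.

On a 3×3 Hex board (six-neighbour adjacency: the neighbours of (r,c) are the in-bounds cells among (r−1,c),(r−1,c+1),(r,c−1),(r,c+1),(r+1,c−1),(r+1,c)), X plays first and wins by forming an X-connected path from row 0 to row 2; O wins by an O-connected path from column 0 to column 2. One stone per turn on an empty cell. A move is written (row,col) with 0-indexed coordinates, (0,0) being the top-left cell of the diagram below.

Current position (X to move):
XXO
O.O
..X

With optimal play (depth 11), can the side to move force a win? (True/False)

X winning at [XXO/O.O/..X]: True

[XXO/O.O/..X] X move#1: (1,1):+1/XXO/OXO/..X*, (2,0):-1/XXO/O.O/X.X, (2,1):-1/XXO/O.O/.XX
[XXO/OXO/..X] O move#2: (2,0):-1/XXO/OXO/O.X*, (2,1):-1/XXO/OXO/.OX
[XXO/OXO/O.X] X move#3: (2,1):+1/XXO/OXO/OXX*
[XXO/OXO/OXX] end (terminal -1, O#4); searched XXO/O.O/..X to 11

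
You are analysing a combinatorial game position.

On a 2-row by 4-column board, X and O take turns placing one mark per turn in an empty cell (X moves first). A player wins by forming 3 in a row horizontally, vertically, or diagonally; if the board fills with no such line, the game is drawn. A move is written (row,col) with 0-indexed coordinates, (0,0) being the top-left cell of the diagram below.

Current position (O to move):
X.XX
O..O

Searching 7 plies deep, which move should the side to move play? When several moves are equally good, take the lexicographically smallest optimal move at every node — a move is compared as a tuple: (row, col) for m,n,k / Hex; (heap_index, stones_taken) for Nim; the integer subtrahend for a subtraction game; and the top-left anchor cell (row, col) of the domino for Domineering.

p1 O@[X.XX/O..O]: (0,1)[XOXX/O..O]+0* (1,1)[X.XX/OO.O]-1 (1,2)[X.XX/O.OO]-1
p2 X@[XOXX/O..O]: (1,1)[XOXX/OX.O]+0* (1,2)[XOXX/O.XO]+0
p3 O@[XOXX/OX.O]: (1,2)[XOXX/OXOO]+0*
p4 X@[XOXX/OXOO] terminal +0; root [X.XX/O..O] d7

O's best at [X.XX/O..O]: (0,1)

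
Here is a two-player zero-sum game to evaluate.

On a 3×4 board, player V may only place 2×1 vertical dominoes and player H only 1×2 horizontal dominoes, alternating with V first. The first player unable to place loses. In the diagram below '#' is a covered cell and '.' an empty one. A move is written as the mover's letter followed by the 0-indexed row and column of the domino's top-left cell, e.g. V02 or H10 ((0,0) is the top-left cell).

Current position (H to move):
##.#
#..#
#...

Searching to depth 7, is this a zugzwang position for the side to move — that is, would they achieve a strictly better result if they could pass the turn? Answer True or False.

zugzwang(##.#/#..#/#..., H) = False

p1 H@[##.#/#..#/#...]: H11[##.#/####/#...]+1* H21[##.#/#..#/###.]-1 H22[##.#/#..#/#.##]-1
p2 V@[##.#/####/#...] terminal -1; root [##.#/#..#/#...] d7
suppose H passes — search the same position with V to move:
pass> p1 V@[##.#/#..#/#...]: V02[####/#.##/#...]-1 V11[##.#/##.#/##..]+1* V12[##.#/#.##/#.#.]+1
pass> p2 H@[##.#/##.#/##..]: H22[##.#/##.#/####]-1*
pass> p3 V@[##.#/##.#/####]: V02[####/####/####]+1*
pass> p4 H@[####/####/####] terminal -1; root [##.#/#..#/#...] d7
for H: play +1, pass -1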